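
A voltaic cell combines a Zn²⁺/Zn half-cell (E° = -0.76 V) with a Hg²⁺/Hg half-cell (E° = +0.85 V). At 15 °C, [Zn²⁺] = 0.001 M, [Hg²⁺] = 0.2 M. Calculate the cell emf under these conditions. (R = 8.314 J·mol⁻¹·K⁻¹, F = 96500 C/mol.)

1.68 V

The Hg²⁺/Hg couple has the higher reduction potential and acts as the cathode, so E°_cell = +0.85 − (-0.76) = 1.61 V.
Balancing electrons gives n = 2; the reaction quotient is Q = [Zn²⁺]/[Hg²⁺] = 0.00500.
E = E° − (RT/nF) ln Q = 1.61 − (8.314×288)/(2×96500) × (-5.298) = 1.610 + 0.066 = 1.676 V.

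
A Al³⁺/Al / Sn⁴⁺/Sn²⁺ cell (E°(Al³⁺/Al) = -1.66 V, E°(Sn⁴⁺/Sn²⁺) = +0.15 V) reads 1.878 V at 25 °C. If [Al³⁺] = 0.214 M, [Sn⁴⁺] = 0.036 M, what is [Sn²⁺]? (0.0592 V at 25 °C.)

From the Nernst equation, log Q = n(E° − E)/0.0592 = 6(1.81 − 1.878)/0.0592 = -6.892, so Q = 1.28 × 10^-7.
With Q = [Al³⁺]^2·[Sn²⁺]^3/[Sn⁴⁺]^3 and the known concentrations, [Sn²⁺]^3 in the numerator gives [Sn²⁺] = 5.1 × 10^-4 M.

5.1 × 10^-4 M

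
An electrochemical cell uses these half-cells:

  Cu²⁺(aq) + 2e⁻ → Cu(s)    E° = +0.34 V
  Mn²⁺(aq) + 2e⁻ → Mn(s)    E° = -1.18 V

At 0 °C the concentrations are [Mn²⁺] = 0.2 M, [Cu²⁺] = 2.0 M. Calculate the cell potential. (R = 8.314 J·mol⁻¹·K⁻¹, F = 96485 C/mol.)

The Cu²⁺/Cu couple has the higher reduction potential and acts as the cathode, so E°_cell = +0.34 − (-1.18) = 1.52 V.
Balancing electrons gives n = 2; the reaction quotient is Q = [Mn²⁺]/[Cu²⁺] = 0.100.
E = E° − (RT/nF) ln Q = 1.52 − (8.314×273)/(2×96485) × (-2.303) = 1.520 + 0.027 = 1.547 V.

1.55 V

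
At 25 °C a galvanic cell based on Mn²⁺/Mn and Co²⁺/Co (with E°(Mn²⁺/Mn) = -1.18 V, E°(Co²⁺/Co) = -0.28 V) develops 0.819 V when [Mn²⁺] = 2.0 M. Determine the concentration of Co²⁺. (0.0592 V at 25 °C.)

0.0037 M

From the Nernst equation, log Q = n(E° − E)/0.0592 = 2(0.90 − 0.819)/0.0592 = 2.736, so Q = 545.
With Q = [Mn²⁺]/[Co²⁺] and the known concentrations, [Co²⁺] in the denominator gives [Co²⁺] = 0.0037 M.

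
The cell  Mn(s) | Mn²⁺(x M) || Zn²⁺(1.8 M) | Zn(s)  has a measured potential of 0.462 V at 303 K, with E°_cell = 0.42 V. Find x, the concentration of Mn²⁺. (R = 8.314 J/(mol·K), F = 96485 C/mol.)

0.072 M

From the Nernst equation, ln Q = nF(E° − E)/RT = 2×96485×(0.42 − 0.462)/(8.314×303) = -3.217, so Q = 0.0401.
With Q = [Mn²⁺]/[Zn²⁺] and the known concentrations, [Mn²⁺] in the numerator gives [Mn²⁺] = 0.072 M.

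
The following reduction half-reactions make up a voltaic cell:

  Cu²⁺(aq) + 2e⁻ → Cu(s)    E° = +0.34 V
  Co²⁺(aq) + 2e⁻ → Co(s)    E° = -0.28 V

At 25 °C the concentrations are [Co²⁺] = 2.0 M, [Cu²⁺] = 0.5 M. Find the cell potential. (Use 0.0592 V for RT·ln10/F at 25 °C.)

The Cu²⁺/Cu couple has the higher reduction potential and acts as the cathode, so E°_cell = +0.34 − (-0.28) = 0.62 V.
Balancing electrons gives n = 2; the reaction quotient is Q = [Co²⁺]/[Cu²⁺] = 4.00.
At 25 °C, E = E° − (0.0592/n) log Q = 0.62 − (0.0592/2)(0.602) = 0.620 − 0.018 = 0.602 V.

0.602 V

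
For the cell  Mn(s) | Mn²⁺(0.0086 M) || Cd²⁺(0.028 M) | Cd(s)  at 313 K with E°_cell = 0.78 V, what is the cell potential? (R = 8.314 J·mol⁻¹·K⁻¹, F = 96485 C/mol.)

Balancing electrons gives n = 2; the reaction quotient is Q = [Mn²⁺]/[Cd²⁺] = 0.307.
E = E° − (RT/nF) ln Q = 0.78 − (8.314×313)/(2×96485) × (-1.180) = 0.780 + 0.016 = 0.796 V.

0.796 V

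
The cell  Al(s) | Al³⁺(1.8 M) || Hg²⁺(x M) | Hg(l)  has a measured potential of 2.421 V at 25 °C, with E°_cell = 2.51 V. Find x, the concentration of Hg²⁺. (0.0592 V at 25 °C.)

From the Nernst equation, log Q = n(E° − E)/0.0592 = 6(2.51 − 2.421)/0.0592 = 9.020, so Q = 1.05 × 10^9.
With Q = [Al³⁺]^2/[Hg²⁺]^3 and the known concentrations, [Hg²⁺]^3 in the denominator gives [Hg²⁺] = 0.0015 M.

0.0015 M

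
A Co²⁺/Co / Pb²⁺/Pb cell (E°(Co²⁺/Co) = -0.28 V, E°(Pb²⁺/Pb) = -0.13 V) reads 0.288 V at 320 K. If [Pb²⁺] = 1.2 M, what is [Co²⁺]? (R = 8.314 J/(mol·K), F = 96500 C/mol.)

From the Nernst equation, ln Q = nF(E° − E)/RT = 2×96500×(0.15 − 0.288)/(8.314×320) = -10.011, so Q = 4.49 × 10^-5.
With Q = [Co²⁺]/[Pb²⁺] and the known concentrations, [Co²⁺] in the numerator gives [Co²⁺] = 5.4 × 10^-5 M.

5.4 × 10^-5 M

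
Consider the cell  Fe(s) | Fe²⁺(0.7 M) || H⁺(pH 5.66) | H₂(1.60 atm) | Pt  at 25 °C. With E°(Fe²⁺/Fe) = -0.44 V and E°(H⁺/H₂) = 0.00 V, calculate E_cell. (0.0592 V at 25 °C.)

0.10 V

The hydrogen couple is the cathode, so E°_cell = 0.44 V; n = 2.
[H⁺] = 10^(−5.66) = 2.2 × 10^-6 M, and Q = [Fe²⁺]·P(H₂) / [H⁺]^2 = 2.34 × 10^11.
E = E° − (0.0592/2) log Q = 0.44 − (0.0592/2)(11.369) = 0.103 V.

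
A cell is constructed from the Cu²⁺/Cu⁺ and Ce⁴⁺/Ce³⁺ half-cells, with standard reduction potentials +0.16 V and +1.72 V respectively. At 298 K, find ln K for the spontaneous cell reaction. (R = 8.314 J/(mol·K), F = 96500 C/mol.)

E°_cell = +1.72 − (+0.16) = 1.56 V, with n = 1 electron transferred.
At equilibrium E = 0, so the Nernst equation gives ln K = nFE°/RT = (1)(96500)(1.56)/((8.314)(298)) = 60.76.

ln K = 60.8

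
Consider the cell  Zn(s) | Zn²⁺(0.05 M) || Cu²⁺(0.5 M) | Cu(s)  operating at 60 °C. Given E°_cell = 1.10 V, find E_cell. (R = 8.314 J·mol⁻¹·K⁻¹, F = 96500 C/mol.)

1.13 V

Balancing electrons gives n = 2; the reaction quotient is Q = [Zn²⁺]/[Cu²⁺] = 0.100.
E = E° − (RT/nF) ln Q = 1.10 − (8.314×333)/(2×96500) × (-2.303) = 1.100 + 0.033 = 1.133 V.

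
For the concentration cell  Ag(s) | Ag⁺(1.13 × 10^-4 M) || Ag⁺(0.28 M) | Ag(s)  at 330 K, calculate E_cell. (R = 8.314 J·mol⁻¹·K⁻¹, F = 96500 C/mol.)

Both half-cells are Ag⁺/Ag, so E°_cell = 0. The concentrated side is the cathode; the cell reaction moves Ag⁺ from high to low concentration with n = 1.
Q = [Ag⁺]_dilute/[Ag⁺]_conc = 1.13 × 10^-4/0.28 = 4.04 × 10^-4.
E = 0 − (RT/nF) ln Q = −((8.314×330)/(1×96500))(-7.815) = 0.2222 V.

0.22 V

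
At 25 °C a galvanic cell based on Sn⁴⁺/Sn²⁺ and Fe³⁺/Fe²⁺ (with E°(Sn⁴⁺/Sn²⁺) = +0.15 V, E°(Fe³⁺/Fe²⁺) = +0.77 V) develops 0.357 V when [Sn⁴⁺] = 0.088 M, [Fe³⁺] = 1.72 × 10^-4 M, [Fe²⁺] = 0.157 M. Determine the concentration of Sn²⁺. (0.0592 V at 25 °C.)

9.6 × 10^-5 M

From the Nernst equation, log Q = n(E° − E)/0.0592 = 2(0.62 − 0.357)/0.0592 = 8.885, so Q = 7.68 × 10^8.
With Q = [Sn⁴⁺]·[Fe²⁺]^2/([Sn²⁺]·[Fe³⁺]^2) and the known concentrations, [Sn²⁺] in the denominator gives [Sn²⁺] = 9.6 × 10^-5 M.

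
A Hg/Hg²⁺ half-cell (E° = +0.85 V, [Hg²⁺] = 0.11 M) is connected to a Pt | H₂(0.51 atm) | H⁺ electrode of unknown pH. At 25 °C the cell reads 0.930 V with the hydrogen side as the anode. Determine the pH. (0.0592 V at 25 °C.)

E°_cell = 0.85 V and n = 2.
log Q = n(E° − E)/0.0592 = 2×(0.85 − 0.930)/0.0592 = -2.703.
With Q = [H⁺]^2 / ([Hg²⁺]·P(H₂)), solving for [H⁺] gives log[H⁺] = -1.977, so pH = 1.98.

pH = 1.98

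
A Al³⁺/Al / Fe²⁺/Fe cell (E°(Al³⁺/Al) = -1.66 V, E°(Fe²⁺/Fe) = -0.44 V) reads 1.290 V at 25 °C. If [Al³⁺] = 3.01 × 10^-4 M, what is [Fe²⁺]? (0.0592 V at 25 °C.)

From the Nernst equation, log Q = n(E° − E)/0.0592 = 6(1.22 − 1.290)/0.0592 = -7.095, so Q = 8.04 × 10^-8.
With Q = [Al³⁺]^2/[Fe²⁺]^3 and the known concentrations, [Fe²⁺]^3 in the denominator gives [Fe²⁺] = 1.0 M.

1.0 M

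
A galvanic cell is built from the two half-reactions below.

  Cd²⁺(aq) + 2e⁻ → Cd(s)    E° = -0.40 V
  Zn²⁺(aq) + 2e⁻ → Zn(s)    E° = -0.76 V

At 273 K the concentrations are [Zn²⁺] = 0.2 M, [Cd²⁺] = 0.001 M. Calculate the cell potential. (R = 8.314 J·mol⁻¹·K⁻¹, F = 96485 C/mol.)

The Cd²⁺/Cd couple has the higher reduction potential and acts as the cathode, so E°_cell = -0.40 − (-0.76) = 0.36 V.
Balancing electrons gives n = 2; the reaction quotient is Q = [Zn²⁺]/[Cd²⁺] = 200.
E = E° − (RT/nF) ln Q = 0.36 − (8.314×273)/(2×96485) × (5.298) = 0.360 − 0.062 = 0.298 V.

0.298 V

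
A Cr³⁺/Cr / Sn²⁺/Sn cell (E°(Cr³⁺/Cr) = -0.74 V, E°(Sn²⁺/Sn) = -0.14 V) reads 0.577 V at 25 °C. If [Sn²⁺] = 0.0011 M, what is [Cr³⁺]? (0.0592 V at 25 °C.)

5.3 × 10^-4 M

From the Nernst equation, log Q = n(E° − E)/0.0592 = 6(0.60 − 0.577)/0.0592 = 2.331, so Q = 214.
With Q = [Cr³⁺]^2/[Sn²⁺]^3 and the known concentrations, [Cr³⁺]^2 in the numerator gives [Cr³⁺] = 5.3 × 10^-4 M.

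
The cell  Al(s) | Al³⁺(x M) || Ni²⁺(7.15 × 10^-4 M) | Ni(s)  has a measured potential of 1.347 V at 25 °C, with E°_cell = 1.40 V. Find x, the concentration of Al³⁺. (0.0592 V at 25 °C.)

From the Nernst equation, log Q = n(E° − E)/0.0592 = 6(1.40 − 1.347)/0.0592 = 5.372, so Q = 2.35 × 10^5.
With Q = [Al³⁺]^2/[Ni²⁺]^3 and the known concentrations, [Al³⁺]^2 in the numerator gives [Al³⁺] = 0.0093 M.

0.0093 M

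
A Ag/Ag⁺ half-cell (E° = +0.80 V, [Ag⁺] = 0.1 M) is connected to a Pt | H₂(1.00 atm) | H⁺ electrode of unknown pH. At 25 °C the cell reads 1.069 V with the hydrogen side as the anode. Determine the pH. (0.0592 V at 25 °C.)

pH = 5.54

E°_cell = 0.80 V and n = 2.
log Q = n(E° − E)/0.0592 = 2×(0.80 − 1.069)/0.0592 = -9.088.
With Q = [H⁺]^2 / ([Ag⁺]^2·P(H₂)), solving for [H⁺] gives log[H⁺] = -5.544, so pH = 5.54.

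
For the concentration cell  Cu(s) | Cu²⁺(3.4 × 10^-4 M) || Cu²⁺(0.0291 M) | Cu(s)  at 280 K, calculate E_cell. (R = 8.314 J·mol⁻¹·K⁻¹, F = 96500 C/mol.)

0.054 V

Both half-cells are Cu²⁺/Cu, so E°_cell = 0. The concentrated side is the cathode; the cell reaction moves Cu²⁺ from high to low concentration with n = 2.
Q = [Cu²⁺]_dilute/[Cu²⁺]_conc = 3.4 × 10^-4/0.0291 = 0.0117.
E = 0 − (RT/nF) ln Q = −((8.314×280)/(2×96500))(-4.450) = 0.0537 V.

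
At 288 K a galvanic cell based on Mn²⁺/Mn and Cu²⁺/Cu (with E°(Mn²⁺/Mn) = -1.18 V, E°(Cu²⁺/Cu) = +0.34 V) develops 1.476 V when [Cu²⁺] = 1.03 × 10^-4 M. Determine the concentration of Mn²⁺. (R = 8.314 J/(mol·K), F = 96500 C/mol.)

From the Nernst equation, ln Q = nF(E° − E)/RT = 2×96500×(1.52 − 1.476)/(8.314×288) = 3.547, so Q = 34.7.
With Q = [Mn²⁺]/[Cu²⁺] and the known concentrations, [Mn²⁺] in the numerator gives [Mn²⁺] = 0.0036 M.

0.0036 M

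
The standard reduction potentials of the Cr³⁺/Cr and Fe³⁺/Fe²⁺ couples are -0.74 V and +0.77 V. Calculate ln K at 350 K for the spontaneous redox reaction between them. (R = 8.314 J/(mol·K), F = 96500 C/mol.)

ln K = 150.2

E°_cell = +0.77 − (-0.74) = 1.51 V, with n = 3 electrons transferred.
At equilibrium E = 0, so the Nernst equation gives ln K = nFE°/RT = (3)(96500)(1.51)/((8.314)(350)) = 150.23.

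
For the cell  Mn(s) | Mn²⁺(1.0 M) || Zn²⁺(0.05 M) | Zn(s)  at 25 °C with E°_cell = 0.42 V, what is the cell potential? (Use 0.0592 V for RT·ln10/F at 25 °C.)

0.381 V

Balancing electrons gives n = 2; the reaction quotient is Q = [Mn²⁺]/[Zn²⁺] = 20.0.
At 25 °C, E = E° − (0.0592/n) log Q = 0.42 − (0.0592/2)(1.301) = 0.420 − 0.039 = 0.381 V.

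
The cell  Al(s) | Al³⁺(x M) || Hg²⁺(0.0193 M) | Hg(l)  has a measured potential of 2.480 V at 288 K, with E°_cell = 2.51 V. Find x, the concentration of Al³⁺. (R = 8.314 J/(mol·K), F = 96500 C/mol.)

From the Nernst equation, ln Q = nF(E° − E)/RT = 6×96500×(2.51 − 2.480)/(8.314×288) = 7.254, so Q = 1410.
With Q = [Al³⁺]^2/[Hg²⁺]^3 and the known concentrations, [Al³⁺]^2 in the numerator gives [Al³⁺] = 0.1 M.

0.1 M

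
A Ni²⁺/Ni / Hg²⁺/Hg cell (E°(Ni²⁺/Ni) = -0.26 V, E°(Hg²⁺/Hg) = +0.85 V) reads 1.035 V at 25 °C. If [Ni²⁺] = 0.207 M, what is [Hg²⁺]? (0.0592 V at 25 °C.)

6.1 × 10^-4 M

From the Nernst equation, log Q = n(E° − E)/0.0592 = 2(1.11 − 1.035)/0.0592 = 2.534, so Q = 342.
With Q = [Ni²⁺]/[Hg²⁺] and the known concentrations, [Hg²⁺] in the denominator gives [Hg²⁺] = 6.1 × 10^-4 M.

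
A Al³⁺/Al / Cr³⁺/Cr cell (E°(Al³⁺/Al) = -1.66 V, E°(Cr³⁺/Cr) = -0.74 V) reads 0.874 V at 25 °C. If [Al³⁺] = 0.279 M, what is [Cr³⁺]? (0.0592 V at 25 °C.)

0.0013 M

From the Nernst equation, log Q = n(E° − E)/0.0592 = 3(0.92 − 0.874)/0.0592 = 2.331, so Q = 214.
With Q = [Al³⁺]/[Cr³⁺] and the known concentrations, [Cr³⁺] in the denominator gives [Cr³⁺] = 0.0013 M.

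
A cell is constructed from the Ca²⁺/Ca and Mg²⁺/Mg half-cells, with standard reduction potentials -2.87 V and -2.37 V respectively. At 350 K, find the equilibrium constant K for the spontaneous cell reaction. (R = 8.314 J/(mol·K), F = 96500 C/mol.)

2.5 × 10^14

E°_cell = -2.37 − (-2.87) = 0.50 V, with n = 2 electrons transferred.
At equilibrium E = 0, so the Nernst equation gives ln K = nFE°/RT = (2)(96500)(0.50)/((8.314)(350)) = 33.16.
K = e^33.16 = 2.5 × 10^14.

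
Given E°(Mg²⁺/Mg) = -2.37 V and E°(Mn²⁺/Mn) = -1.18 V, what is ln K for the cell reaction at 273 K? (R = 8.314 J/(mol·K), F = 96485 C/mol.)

E°_cell = -1.18 − (-2.37) = 1.19 V, with n = 2 electrons transferred.
At equilibrium E = 0, so the Nernst equation gives ln K = nFE°/RT = (2)(96485)(1.19)/((8.314)(273)) = 101.17.

ln K = 101.2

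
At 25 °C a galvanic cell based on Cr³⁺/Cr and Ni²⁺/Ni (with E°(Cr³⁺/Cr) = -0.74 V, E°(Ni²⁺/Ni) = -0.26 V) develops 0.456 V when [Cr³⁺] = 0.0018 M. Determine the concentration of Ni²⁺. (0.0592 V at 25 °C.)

0.0023 M

From the Nernst equation, log Q = n(E° − E)/0.0592 = 6(0.48 − 0.456)/0.0592 = 2.432, so Q = 271.
With Q = [Cr³⁺]^2/[Ni²⁺]^3 and the known concentrations, [Ni²⁺]^3 in the denominator gives [Ni²⁺] = 0.0023 M.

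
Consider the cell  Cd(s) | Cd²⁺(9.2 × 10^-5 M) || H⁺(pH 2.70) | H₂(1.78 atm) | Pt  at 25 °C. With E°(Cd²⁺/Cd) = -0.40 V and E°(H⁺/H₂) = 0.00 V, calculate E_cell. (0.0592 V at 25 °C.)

0.35 V

The hydrogen couple is the cathode, so E°_cell = 0.40 V; n = 2.
[H⁺] = 10^(−2.70) = 0.0020 M, and Q = [Cd²⁺]·P(H₂) / [H⁺]^2 = 41.1.
E = E° − (0.0592/2) log Q = 0.40 − (0.0592/2)(1.614) = 0.352 V.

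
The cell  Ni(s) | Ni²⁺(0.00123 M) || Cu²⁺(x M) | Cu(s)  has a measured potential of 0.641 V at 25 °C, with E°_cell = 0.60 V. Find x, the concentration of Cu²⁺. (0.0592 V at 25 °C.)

0.03 M

From the Nernst equation, log Q = n(E° − E)/0.0592 = 2(0.60 − 0.641)/0.0592 = -1.385, so Q = 0.0412.
With Q = [Ni²⁺]/[Cu²⁺] and the known concentrations, [Cu²⁺] in the denominator gives [Cu²⁺] = 0.03 M.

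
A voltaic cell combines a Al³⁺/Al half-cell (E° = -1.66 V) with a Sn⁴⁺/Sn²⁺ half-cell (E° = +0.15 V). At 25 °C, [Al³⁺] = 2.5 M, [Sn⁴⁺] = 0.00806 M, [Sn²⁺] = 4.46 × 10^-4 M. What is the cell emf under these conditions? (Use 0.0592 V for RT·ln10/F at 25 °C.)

The Sn⁴⁺/Sn²⁺ couple has the higher reduction potential and acts as the cathode, so E°_cell = +0.15 − (-1.66) = 1.81 V.
Balancing electrons gives n = 6; the reaction quotient is Q = [Al³⁺]^2·[Sn²⁺]^3/[Sn⁴⁺]^3 = 0.00106.
At 25 °C, E = E° − (0.0592/n) log Q = 1.81 − (0.0592/6)(-2.975) = 1.810 + 0.029 = 1.839 V.

1.84 V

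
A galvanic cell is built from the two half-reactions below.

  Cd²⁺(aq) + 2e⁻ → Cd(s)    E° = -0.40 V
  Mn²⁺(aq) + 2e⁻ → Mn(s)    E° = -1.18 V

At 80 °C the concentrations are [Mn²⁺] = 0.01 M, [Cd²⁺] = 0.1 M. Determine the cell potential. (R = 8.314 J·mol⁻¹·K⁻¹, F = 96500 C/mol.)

0.815 V

The Cd²⁺/Cd couple has the higher reduction potential and acts as the cathode, so E°_cell = -0.40 − (-1.18) = 0.78 V.
Balancing electrons gives n = 2; the reaction quotient is Q = [Mn²⁺]/[Cd²⁺] = 0.100.
E = E° − (RT/nF) ln Q = 0.78 − (8.314×353)/(2×96500) × (-2.303) = 0.780 + 0.035 = 0.815 V.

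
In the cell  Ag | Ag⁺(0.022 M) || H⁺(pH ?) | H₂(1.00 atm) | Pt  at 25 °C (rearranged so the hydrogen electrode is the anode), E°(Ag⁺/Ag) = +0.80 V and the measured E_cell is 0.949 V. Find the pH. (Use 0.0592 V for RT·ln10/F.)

E°_cell = 0.80 V and n = 2.
log Q = n(E° − E)/0.0592 = 2×(0.80 − 0.949)/0.0592 = -5.034.
With Q = [H⁺]^2 / ([Ag⁺]^2·P(H₂)), solving for [H⁺] gives log[H⁺] = -4.174, so pH = 4.17.

pH = 4.17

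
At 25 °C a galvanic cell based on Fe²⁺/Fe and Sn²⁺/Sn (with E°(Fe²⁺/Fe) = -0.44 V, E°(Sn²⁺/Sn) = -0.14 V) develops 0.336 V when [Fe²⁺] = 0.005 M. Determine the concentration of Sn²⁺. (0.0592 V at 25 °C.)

From the Nernst equation, log Q = n(E° − E)/0.0592 = 2(0.30 − 0.336)/0.0592 = -1.216, so Q = 0.0608.
With Q = [Fe²⁺]/[Sn²⁺] and the known concentrations, [Sn²⁺] in the denominator gives [Sn²⁺] = 0.082 M.

0.082 M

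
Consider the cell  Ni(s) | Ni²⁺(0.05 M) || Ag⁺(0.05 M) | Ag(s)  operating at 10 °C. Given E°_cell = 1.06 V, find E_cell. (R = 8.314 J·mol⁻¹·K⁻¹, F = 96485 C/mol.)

Balancing electrons gives n = 2; the reaction quotient is Q = [Ni²⁺]/[Ag⁺]^2 = 20.0.
E = E° − (RT/nF) ln Q = 1.06 − (8.314×283)/(2×96485) × (2.996) = 1.060 − 0.037 = 1.023 V.

1.02 V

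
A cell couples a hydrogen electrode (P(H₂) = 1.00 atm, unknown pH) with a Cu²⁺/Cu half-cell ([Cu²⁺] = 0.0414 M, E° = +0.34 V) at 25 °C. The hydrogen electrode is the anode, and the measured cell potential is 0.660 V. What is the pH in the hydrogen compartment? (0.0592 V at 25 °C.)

pH = 6.10

E°_cell = 0.34 V and n = 2.
log Q = n(E° − E)/0.0592 = 2×(0.34 − 0.660)/0.0592 = -10.811.
With Q = [H⁺]^2 / ([Cu²⁺]·P(H₂)), solving for [H⁺] gives log[H⁺] = -6.097, so pH = 6.10.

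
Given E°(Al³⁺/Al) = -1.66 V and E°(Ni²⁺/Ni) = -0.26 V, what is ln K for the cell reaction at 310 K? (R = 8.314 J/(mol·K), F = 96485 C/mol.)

E°_cell = -0.26 − (-1.66) = 1.40 V, with n = 6 electrons transferred.
At equilibrium E = 0, so the Nernst equation gives ln K = nFE°/RT = (6)(96485)(1.40)/((8.314)(310)) = 314.46.

ln K = 314.5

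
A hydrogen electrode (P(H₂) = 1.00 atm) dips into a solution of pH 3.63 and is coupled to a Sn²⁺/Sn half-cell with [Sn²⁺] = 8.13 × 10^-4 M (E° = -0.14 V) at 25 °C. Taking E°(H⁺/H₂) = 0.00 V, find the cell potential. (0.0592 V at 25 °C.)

The hydrogen couple is the cathode, so E°_cell = 0.14 V; n = 2.
[H⁺] = 10^(−3.63) = 2.3 × 10^-4 M, and Q = [Sn²⁺]·P(H₂) / [H⁺]^2 = 1.48 × 10^4.
E = E° − (0.0592/2) log Q = 0.14 − (0.0592/2)(4.170) = 0.017 V.

0.017 V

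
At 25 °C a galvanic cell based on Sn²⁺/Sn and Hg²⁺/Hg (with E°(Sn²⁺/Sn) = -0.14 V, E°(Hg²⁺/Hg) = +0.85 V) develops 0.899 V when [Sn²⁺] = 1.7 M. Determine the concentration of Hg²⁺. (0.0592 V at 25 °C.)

0.0014 M

From the Nernst equation, log Q = n(E° − E)/0.0592 = 2(0.99 − 0.899)/0.0592 = 3.074, so Q = 1190.
With Q = [Sn²⁺]/[Hg²⁺] and the known concentrations, [Hg²⁺] in the denominator gives [Hg²⁺] = 0.0014 M.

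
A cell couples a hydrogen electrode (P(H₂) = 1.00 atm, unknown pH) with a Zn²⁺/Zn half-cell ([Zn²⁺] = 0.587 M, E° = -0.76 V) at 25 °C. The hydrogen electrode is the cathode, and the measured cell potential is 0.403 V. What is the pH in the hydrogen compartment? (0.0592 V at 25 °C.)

E°_cell = 0.76 V and n = 2.
log Q = n(E° − E)/0.0592 = 2×(0.76 − 0.403)/0.0592 = 12.061.
With Q = [Zn²⁺]·P(H₂) / [H⁺]^2, solving for [H⁺] gives log[H⁺] = -6.146, so pH = 6.15.

pH = 6.15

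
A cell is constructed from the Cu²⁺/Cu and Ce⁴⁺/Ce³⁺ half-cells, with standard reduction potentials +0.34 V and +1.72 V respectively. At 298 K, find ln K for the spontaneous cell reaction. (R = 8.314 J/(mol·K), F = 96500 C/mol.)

ln K = 107.5

E°_cell = +1.72 − (+0.34) = 1.38 V, with n = 2 electrons transferred.
At equilibrium E = 0, so the Nernst equation gives ln K = nFE°/RT = (2)(96500)(1.38)/((8.314)(298)) = 107.50.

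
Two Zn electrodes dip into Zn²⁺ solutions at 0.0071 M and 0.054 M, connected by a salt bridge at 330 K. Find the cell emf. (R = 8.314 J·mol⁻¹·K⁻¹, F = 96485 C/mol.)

0.029 V

Both half-cells are Zn²⁺/Zn, so E°_cell = 0. The concentrated side is the cathode; the cell reaction moves Zn²⁺ from high to low concentration with n = 2.
Q = [Zn²⁺]_dilute/[Zn²⁺]_conc = 0.0071/0.054 = 0.131.
E = 0 − (RT/nF) ln Q = −((8.314×330)/(2×96485))(-2.029) = 0.0288 V.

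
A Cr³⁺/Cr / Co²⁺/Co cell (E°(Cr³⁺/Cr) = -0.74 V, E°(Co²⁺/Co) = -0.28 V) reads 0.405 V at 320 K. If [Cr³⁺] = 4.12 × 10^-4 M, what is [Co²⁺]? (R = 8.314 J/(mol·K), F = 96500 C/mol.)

From the Nernst equation, ln Q = nF(E° − E)/RT = 6×96500×(0.46 − 0.405)/(8.314×320) = 11.970, so Q = 1.58 × 10^5.
With Q = [Cr³⁺]^2/[Co²⁺]^3 and the known concentrations, [Co²⁺]^3 in the denominator gives [Co²⁺] = 1 × 10^-4 M.

1 × 10^-4 M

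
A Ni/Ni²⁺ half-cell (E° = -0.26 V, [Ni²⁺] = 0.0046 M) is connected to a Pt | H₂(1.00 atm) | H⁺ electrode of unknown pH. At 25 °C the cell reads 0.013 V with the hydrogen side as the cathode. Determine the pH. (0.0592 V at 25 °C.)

E°_cell = 0.26 V and n = 2.
log Q = n(E° − E)/0.0592 = 2×(0.26 − 0.013)/0.0592 = 8.345.
With Q = [Ni²⁺]·P(H₂) / [H⁺]^2, solving for [H⁺] gives log[H⁺] = -5.341, so pH = 5.34.

pH = 5.34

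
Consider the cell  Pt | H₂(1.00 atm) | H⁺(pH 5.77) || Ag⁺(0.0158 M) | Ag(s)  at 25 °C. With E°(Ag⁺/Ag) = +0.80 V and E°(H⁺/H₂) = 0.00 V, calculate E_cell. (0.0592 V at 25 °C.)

The Ag⁺/Ag couple is the cathode, so E°_cell = 0.80 V; n = 2.
[H⁺] = 10^(−5.77) = 1.7 × 10^-6 M, and Q = [H⁺]^2 / ([Ag⁺]^2·P(H₂)) = 1.16 × 10^-8.
E = E° − (0.0592/2) log Q = 0.80 − (0.0592/2)(-7.937) = 1.035 V.

1.03 V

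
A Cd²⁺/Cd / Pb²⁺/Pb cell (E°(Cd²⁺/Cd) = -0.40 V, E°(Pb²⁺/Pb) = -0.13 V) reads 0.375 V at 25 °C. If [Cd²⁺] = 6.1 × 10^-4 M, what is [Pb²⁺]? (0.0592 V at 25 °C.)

2.2 M

From the Nernst equation, log Q = n(E° − E)/0.0592 = 2(0.27 − 0.375)/0.0592 = -3.547, so Q = 2.84 × 10^-4.
With Q = [Cd²⁺]/[Pb²⁺] and the known concentrations, [Pb²⁺] in the denominator gives [Pb²⁺] = 2.2 M.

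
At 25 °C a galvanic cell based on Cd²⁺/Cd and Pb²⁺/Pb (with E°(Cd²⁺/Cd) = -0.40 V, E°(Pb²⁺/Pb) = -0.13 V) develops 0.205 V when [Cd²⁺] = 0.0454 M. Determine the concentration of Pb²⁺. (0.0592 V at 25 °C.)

2.9 × 10^-4 M

From the Nernst equation, log Q = n(E° − E)/0.0592 = 2(0.27 − 0.205)/0.0592 = 2.196, so Q = 157.
With Q = [Cd²⁺]/[Pb²⁺] and the known concentrations, [Pb²⁺] in the denominator gives [Pb²⁺] = 2.9 × 10^-4 M.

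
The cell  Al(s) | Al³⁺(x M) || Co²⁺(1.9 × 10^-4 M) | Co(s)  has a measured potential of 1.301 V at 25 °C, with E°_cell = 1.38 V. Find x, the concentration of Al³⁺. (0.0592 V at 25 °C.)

0.026 M

From the Nernst equation, log Q = n(E° − E)/0.0592 = 6(1.38 − 1.301)/0.0592 = 8.007, so Q = 1.02 × 10^8.
With Q = [Al³⁺]^2/[Co²⁺]^3 and the known concentrations, [Al³⁺]^2 in the numerator gives [Al³⁺] = 0.026 M.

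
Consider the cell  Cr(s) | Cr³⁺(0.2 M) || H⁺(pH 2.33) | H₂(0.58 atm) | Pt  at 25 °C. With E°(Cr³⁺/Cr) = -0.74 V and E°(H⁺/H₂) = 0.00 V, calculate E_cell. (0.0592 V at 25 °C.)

The hydrogen couple is the cathode, so E°_cell = 0.74 V; n = 6.
[H⁺] = 10^(−2.33) = 0.0047 M, and Q = [Cr³⁺]^2·P(H₂)^3 / [H⁺]^6 = 7.45 × 10^11.
E = E° − (0.0592/6) log Q = 0.74 − (0.0592/6)(11.872) = 0.623 V.

0.62 V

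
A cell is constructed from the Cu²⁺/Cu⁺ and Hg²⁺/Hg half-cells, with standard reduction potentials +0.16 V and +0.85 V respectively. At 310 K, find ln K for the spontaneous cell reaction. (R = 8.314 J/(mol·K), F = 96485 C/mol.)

ln K = 51.7

E°_cell = +0.85 − (+0.16) = 0.69 V, with n = 2 electrons transferred.
At equilibrium E = 0, so the Nernst equation gives ln K = nFE°/RT = (2)(96485)(0.69)/((8.314)(310)) = 51.66.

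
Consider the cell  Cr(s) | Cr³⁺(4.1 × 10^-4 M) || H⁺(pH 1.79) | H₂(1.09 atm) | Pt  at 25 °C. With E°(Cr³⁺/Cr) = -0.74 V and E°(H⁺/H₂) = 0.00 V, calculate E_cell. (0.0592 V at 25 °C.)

0.70 V

The hydrogen couple is the cathode, so E°_cell = 0.74 V; n = 6.
[H⁺] = 10^(−1.79) = 0.016 M, and Q = [Cr³⁺]^2·P(H₂)^3 / [H⁺]^6 = 1.2 × 10^4.
E = E° − (0.0592/6) log Q = 0.74 − (0.0592/6)(4.078) = 0.700 V.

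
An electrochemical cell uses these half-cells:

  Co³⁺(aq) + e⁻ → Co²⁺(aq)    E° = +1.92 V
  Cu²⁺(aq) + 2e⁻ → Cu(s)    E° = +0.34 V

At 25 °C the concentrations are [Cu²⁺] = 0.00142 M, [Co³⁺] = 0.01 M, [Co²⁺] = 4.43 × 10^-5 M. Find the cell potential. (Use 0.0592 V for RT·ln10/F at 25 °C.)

1.80 V

The Co³⁺/Co²⁺ couple has the higher reduction potential and acts as the cathode, so E°_cell = +1.92 − (+0.34) = 1.58 V.
Balancing electrons gives n = 2; the reaction quotient is Q = [Cu²⁺]·[Co²⁺]^2/[Co³⁺]^2 = 2.79 × 10^-8.
At 25 °C, E = E° − (0.0592/n) log Q = 1.58 − (0.0592/2)(-7.555) = 1.580 + 0.224 = 1.804 V.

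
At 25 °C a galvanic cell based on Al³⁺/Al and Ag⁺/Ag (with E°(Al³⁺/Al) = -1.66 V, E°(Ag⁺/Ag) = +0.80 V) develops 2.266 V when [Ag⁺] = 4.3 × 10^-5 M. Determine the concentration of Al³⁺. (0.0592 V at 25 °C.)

From the Nernst equation, log Q = n(E° − E)/0.0592 = 3(2.46 − 2.266)/0.0592 = 9.831, so Q = 6.78 × 10^9.
With Q = [Al³⁺]/[Ag⁺]^3 and the known concentrations, [Al³⁺] in the numerator gives [Al³⁺] = 5.4 × 10^-4 M.

5.4 × 10^-4 M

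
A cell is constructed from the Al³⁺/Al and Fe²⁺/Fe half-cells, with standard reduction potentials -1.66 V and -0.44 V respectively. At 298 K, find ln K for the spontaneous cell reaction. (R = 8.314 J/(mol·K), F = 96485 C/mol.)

E°_cell = -0.44 − (-1.66) = 1.22 V, with n = 6 electrons transferred.
At equilibrium E = 0, so the Nernst equation gives ln K = nFE°/RT = (6)(96485)(1.22)/((8.314)(298)) = 285.07.

ln K = 285.1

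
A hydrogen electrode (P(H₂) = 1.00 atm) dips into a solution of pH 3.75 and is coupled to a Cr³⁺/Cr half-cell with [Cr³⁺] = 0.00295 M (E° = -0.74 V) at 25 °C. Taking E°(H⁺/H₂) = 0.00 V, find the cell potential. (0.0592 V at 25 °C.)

0.57 V

The hydrogen couple is the cathode, so E°_cell = 0.74 V; n = 6.
[H⁺] = 10^(−3.75) = 1.8 × 10^-4 M, and Q = [Cr³⁺]^2·P(H₂)^3 / [H⁺]^6 = 2.75 × 10^17.
E = E° − (0.0592/6) log Q = 0.74 − (0.0592/6)(17.440) = 0.568 V.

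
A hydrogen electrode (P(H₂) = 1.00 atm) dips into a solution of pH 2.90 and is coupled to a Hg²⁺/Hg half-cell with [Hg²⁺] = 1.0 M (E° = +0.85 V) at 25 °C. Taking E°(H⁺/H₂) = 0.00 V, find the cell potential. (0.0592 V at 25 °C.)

The Hg²⁺/Hg couple is the cathode, so E°_cell = 0.85 V; n = 2.
[H⁺] = 10^(−2.90) = 0.0013 M, and Q = [H⁺]^2 / ([Hg²⁺]·P(H₂)) = 1.58 × 10^-6.
E = E° − (0.0592/2) log Q = 0.85 − (0.0592/2)(-5.800) = 1.022 V.

1.02 V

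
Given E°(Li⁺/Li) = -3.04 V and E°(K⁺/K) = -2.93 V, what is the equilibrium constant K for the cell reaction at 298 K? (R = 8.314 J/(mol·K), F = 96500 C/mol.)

E°_cell = -2.93 − (-3.04) = 0.11 V, with n = 1 electron transferred.
At equilibrium E = 0, so the Nernst equation gives ln K = nFE°/RT = (1)(96500)(0.11)/((8.314)(298)) = 4.28.
K = e^4.28 = 73.

73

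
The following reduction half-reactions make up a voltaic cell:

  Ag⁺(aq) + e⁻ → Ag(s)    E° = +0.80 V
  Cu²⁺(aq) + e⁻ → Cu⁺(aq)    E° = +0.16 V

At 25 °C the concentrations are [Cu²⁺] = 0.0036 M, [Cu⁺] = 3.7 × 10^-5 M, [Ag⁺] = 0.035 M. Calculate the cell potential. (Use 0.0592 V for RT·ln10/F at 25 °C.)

0.436 V

The Ag⁺/Ag couple has the higher reduction potential and acts as the cathode, so E°_cell = +0.80 − (+0.16) = 0.64 V.
Balancing electrons gives n = 1; the reaction quotient is Q = [Cu²⁺]/([Cu⁺]·[Ag⁺]) = 2780.
At 25 °C, E = E° − (0.0592/n) log Q = 0.64 − (0.0592/1)(3.444) = 0.640 − 0.204 = 0.436 V.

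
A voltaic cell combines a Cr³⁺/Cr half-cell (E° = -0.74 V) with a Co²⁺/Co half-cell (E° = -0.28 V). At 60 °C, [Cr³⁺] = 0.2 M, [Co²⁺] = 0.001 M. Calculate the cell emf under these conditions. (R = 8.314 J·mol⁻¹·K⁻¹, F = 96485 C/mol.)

The Co²⁺/Co couple has the higher reduction potential and acts as the cathode, so E°_cell = -0.28 − (-0.74) = 0.46 V.
Balancing electrons gives n = 6; the reaction quotient is Q = [Cr³⁺]^2/[Co²⁺]^3 = 4 × 10^7.
E = E° − (RT/nF) ln Q = 0.46 − (8.314×333)/(6×96485) × (17.504) = 0.460 − 0.084 = 0.376 V.

0.376 V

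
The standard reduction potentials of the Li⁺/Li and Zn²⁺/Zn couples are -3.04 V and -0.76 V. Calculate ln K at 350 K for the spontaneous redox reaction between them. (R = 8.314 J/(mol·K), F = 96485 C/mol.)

E°_cell = -0.76 − (-3.04) = 2.28 V, with n = 2 electrons transferred.
At equilibrium E = 0, so the Nernst equation gives ln K = nFE°/RT = (2)(96485)(2.28)/((8.314)(350)) = 151.20.

ln K = 151.2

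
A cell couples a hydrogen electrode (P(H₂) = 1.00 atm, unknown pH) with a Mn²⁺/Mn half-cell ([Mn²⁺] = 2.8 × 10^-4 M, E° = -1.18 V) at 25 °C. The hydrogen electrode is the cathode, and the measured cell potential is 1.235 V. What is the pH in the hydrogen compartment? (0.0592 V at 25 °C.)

E°_cell = 1.18 V and n = 2.
log Q = n(E° − E)/0.0592 = 2×(1.18 − 1.235)/0.0592 = -1.858.
With Q = [Mn²⁺]·P(H₂) / [H⁺]^2, solving for [H⁺] gives log[H⁺] = -0.847, so pH = 0.85.

pH = 0.85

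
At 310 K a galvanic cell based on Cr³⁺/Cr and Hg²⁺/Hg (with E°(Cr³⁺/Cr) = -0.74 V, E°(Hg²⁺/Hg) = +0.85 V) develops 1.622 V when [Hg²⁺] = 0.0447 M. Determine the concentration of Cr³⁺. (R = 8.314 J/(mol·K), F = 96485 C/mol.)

2.6 × 10^-4 M

From the Nernst equation, ln Q = nF(E° − E)/RT = 6×96485×(1.59 − 1.622)/(8.314×310) = -7.188, so Q = 7.56 × 10^-4.
With Q = [Cr³⁺]^2/[Hg²⁺]^3 and the known concentrations, [Cr³⁺]^2 in the numerator gives [Cr³⁺] = 2.6 × 10^-4 M.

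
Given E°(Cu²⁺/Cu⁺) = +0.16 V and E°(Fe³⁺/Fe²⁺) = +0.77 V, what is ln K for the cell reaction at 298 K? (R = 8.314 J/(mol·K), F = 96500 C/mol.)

ln K = 23.8

E°_cell = +0.77 − (+0.16) = 0.61 V, with n = 1 electron transferred.
At equilibrium E = 0, so the Nernst equation gives ln K = nFE°/RT = (1)(96500)(0.61)/((8.314)(298)) = 23.76.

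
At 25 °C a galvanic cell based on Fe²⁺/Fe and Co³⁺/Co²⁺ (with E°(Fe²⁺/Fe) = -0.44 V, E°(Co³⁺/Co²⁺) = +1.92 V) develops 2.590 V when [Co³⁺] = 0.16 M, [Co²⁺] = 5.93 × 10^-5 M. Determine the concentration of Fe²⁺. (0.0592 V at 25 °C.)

From the Nernst equation, log Q = n(E° − E)/0.0592 = 2(2.36 − 2.590)/0.0592 = -7.770, so Q = 1.7 × 10^-8.
With Q = [Fe²⁺]·[Co²⁺]^2/[Co³⁺]^2 and the known concentrations, [Fe²⁺] in the numerator gives [Fe²⁺] = 0.12 M.

0.12 M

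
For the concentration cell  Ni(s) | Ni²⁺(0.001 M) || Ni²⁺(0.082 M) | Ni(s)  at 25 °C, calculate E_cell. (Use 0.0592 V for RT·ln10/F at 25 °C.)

Both half-cells are Ni²⁺/Ni, so E°_cell = 0. The concentrated side is the cathode; the cell reaction moves Ni²⁺ from high to low concentration with n = 2.
Q = [Ni²⁺]_dilute/[Ni²⁺]_conc = 0.001/0.082 = 0.0122.
E = 0 − (0.0592/2) log Q = −(0.0592/2)(-1.914) = 0.0567 V.

0.057 V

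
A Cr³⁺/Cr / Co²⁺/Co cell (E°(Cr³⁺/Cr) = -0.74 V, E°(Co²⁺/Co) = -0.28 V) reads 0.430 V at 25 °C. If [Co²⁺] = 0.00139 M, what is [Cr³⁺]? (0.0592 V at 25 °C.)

From the Nernst equation, log Q = n(E° − E)/0.0592 = 6(0.46 − 0.430)/0.0592 = 3.041, so Q = 1100.
With Q = [Cr³⁺]^2/[Co²⁺]^3 and the known concentrations, [Cr³⁺]^2 in the numerator gives [Cr³⁺] = 0.0017 M.

0.0017 M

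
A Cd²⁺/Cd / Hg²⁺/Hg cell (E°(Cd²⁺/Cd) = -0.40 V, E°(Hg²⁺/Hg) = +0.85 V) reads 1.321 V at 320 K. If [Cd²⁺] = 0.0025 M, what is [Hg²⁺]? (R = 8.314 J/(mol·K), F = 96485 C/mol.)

From the Nernst equation, ln Q = nF(E° − E)/RT = 2×96485×(1.25 − 1.321)/(8.314×320) = -5.150, so Q = 0.00580.
With Q = [Cd²⁺]/[Hg²⁺] and the known concentrations, [Hg²⁺] in the denominator gives [Hg²⁺] = 0.43 M.

0.43 M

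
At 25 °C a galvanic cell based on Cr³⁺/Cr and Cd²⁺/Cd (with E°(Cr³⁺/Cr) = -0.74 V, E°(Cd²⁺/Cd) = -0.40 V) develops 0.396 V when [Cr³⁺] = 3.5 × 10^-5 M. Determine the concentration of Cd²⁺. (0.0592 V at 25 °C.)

From the Nernst equation, log Q = n(E° − E)/0.0592 = 6(0.34 − 0.396)/0.0592 = -5.676, so Q = 2.11 × 10^-6.
With Q = [Cr³⁺]^2/[Cd²⁺]^3 and the known concentrations, [Cd²⁺]^3 in the denominator gives [Cd²⁺] = 0.083 M.

0.083 M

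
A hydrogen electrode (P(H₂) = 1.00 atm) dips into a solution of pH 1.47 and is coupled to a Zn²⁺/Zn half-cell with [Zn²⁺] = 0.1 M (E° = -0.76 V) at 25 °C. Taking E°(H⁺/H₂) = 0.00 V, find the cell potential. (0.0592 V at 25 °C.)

The hydrogen couple is the cathode, so E°_cell = 0.76 V; n = 2.
[H⁺] = 10^(−1.47) = 0.034 M, and Q = [Zn²⁺]·P(H₂) / [H⁺]^2 = 87.1.
E = E° − (0.0592/2) log Q = 0.76 − (0.0592/2)(1.940) = 0.703 V.

0.70 V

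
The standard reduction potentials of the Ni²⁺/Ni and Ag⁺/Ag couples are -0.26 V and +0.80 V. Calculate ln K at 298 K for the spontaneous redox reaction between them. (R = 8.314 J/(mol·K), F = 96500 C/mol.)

E°_cell = +0.80 − (-0.26) = 1.06 V, with n = 2 electrons transferred.
At equilibrium E = 0, so the Nernst equation gives ln K = nFE°/RT = (2)(96500)(1.06)/((8.314)(298)) = 82.57.

ln K = 82.6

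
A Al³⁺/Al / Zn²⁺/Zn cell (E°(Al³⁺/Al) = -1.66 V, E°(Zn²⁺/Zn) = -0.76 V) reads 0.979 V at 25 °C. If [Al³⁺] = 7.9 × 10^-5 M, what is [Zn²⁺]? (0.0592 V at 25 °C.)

0.86 M

From the Nernst equation, log Q = n(E° − E)/0.0592 = 6(0.90 − 0.979)/0.0592 = -8.007, so Q = 9.85 × 10^-9.
With Q = [Al³⁺]^2/[Zn²⁺]^3 and the known concentrations, [Zn²⁺]^3 in the denominator gives [Zn²⁺] = 0.86 M.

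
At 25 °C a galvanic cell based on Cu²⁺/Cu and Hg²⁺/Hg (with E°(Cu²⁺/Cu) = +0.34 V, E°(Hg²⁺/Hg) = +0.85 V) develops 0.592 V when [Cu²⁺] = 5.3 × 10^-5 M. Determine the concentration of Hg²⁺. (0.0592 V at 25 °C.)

From the Nernst equation, log Q = n(E° − E)/0.0592 = 2(0.51 − 0.592)/0.0592 = -2.770, so Q = 0.00170.
With Q = [Cu²⁺]/[Hg²⁺] and the known concentrations, [Hg²⁺] in the denominator gives [Hg²⁺] = 0.031 M.

0.031 M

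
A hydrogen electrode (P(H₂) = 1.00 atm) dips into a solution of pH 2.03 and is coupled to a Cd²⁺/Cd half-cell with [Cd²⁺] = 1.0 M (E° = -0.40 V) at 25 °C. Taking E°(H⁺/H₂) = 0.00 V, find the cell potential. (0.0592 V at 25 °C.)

The hydrogen couple is the cathode, so E°_cell = 0.40 V; n = 2.
[H⁺] = 10^(−2.03) = 0.0093 M, and Q = [Cd²⁺]·P(H₂) / [H⁺]^2 = 1.15 × 10^4.
E = E° − (0.0592/2) log Q = 0.40 − (0.0592/2)(4.060) = 0.280 V.

0.28 V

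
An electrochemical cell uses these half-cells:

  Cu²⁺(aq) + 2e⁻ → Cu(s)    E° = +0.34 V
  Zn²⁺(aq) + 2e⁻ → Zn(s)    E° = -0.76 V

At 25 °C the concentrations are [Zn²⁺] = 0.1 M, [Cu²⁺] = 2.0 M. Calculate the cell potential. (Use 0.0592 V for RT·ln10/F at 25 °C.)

The Cu²⁺/Cu couple has the higher reduction potential and acts as the cathode, so E°_cell = +0.34 − (-0.76) = 1.10 V.
Balancing electrons gives n = 2; the reaction quotient is Q = [Zn²⁺]/[Cu²⁺] = 0.0500.
At 25 °C, E = E° − (0.0592/n) log Q = 1.10 − (0.0592/2)(-1.301) = 1.100 + 0.039 = 1.139 V.

1.14 V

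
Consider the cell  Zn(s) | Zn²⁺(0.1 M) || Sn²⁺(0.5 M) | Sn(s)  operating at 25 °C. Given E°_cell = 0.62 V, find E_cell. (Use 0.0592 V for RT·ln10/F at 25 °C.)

Balancing electrons gives n = 2; the reaction quotient is Q = [Zn²⁺]/[Sn²⁺] = 0.200.
At 25 °C, E = E° − (0.0592/n) log Q = 0.62 − (0.0592/2)(-0.699) = 0.620 + 0.021 = 0.641 V.

0.641 V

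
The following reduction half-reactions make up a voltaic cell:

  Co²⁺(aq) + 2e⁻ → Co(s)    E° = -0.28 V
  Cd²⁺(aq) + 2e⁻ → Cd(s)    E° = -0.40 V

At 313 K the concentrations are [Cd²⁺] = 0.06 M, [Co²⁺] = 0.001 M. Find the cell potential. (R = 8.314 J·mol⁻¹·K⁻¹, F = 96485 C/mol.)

The Co²⁺/Co couple has the higher reduction potential and acts as the cathode, so E°_cell = -0.28 − (-0.40) = 0.12 V.
Balancing electrons gives n = 2; the reaction quotient is Q = [Cd²⁺]/[Co²⁺] = 60.0.
E = E° − (RT/nF) ln Q = 0.12 − (8.314×313)/(2×96485) × (4.094) = 0.120 − 0.055 = 0.065 V.

0.065 V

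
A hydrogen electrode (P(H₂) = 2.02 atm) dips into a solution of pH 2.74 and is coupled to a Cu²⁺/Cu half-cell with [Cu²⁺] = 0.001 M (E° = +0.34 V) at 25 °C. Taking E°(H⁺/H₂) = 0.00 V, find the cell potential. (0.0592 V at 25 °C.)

0.42 V

The Cu²⁺/Cu couple is the cathode, so E°_cell = 0.34 V; n = 2.
[H⁺] = 10^(−2.74) = 0.0018 M, and Q = [H⁺]^2 / ([Cu²⁺]·P(H₂)) = 0.00164.
E = E° − (0.0592/2) log Q = 0.34 − (0.0592/2)(-2.785) = 0.422 V.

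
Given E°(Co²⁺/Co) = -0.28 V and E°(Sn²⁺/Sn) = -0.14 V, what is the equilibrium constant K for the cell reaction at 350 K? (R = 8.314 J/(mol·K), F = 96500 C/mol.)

E°_cell = -0.14 − (-0.28) = 0.14 V, with n = 2 electrons transferred.
At equilibrium E = 0, so the Nernst equation gives ln K = nFE°/RT = (2)(96500)(0.14)/((8.314)(350)) = 9.29.
K = e^9.29 = 1.1 × 10^4.

1.1 × 10^4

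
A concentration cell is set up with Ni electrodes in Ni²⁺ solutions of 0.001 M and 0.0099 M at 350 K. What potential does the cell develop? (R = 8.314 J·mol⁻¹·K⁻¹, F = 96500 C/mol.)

Both half-cells are Ni²⁺/Ni, so E°_cell = 0. The concentrated side is the cathode; the cell reaction moves Ni²⁺ from high to low concentration with n = 2.
Q = [Ni²⁺]_dilute/[Ni²⁺]_conc = 0.001/0.0099 = 0.101.
E = 0 − (RT/nF) ln Q = −((8.314×350)/(2×96500))(-2.293) = 0.0346 V.

0.035 V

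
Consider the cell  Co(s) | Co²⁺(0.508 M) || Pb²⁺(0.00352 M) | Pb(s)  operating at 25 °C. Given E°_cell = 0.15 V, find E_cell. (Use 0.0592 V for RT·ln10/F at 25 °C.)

Balancing electrons gives n = 2; the reaction quotient is Q = [Co²⁺]/[Pb²⁺] = 144.
At 25 °C, E = E° − (0.0592/n) log Q = 0.15 − (0.0592/2)(2.159) = 0.150 − 0.064 = 0.086 V.

0.086 V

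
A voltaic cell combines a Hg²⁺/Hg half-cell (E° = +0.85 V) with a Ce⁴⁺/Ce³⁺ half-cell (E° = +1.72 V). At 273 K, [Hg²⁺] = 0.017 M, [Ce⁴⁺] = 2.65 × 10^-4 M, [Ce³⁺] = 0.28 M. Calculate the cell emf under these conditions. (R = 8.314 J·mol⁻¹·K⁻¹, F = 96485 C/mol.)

0.754 V

The Ce⁴⁺/Ce³⁺ couple has the higher reduction potential and acts as the cathode, so E°_cell = +1.72 − (+0.85) = 0.87 V.
Balancing electrons gives n = 2; the reaction quotient is Q = [Hg²⁺]·[Ce³⁺]^2/[Ce⁴⁺]^2 = 1.9 × 10^4.
E = E° − (RT/nF) ln Q = 0.87 − (8.314×273)/(2×96485) × (9.851) = 0.870 − 0.116 = 0.754 V.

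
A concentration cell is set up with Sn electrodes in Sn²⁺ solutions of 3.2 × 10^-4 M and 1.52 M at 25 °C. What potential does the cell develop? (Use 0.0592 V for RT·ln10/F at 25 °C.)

Both half-cells are Sn²⁺/Sn, so E°_cell = 0. The concentrated side is the cathode; the cell reaction moves Sn²⁺ from high to low concentration with n = 2.
Q = [Sn²⁺]_dilute/[Sn²⁺]_conc = 3.2 × 10^-4/1.52 = 2.11 × 10^-4.
E = 0 − (0.0592/2) log Q = −(0.0592/2)(-3.677) = 0.1088 V.

0.11 V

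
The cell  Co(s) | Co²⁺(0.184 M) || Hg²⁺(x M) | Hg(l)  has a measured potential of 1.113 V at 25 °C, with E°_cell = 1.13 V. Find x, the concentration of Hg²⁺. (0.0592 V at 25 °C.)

From the Nernst equation, log Q = n(E° − E)/0.0592 = 2(1.13 − 1.113)/0.0592 = 0.574, so Q = 3.75.
With Q = [Co²⁺]/[Hg²⁺] and the known concentrations, [Hg²⁺] in the denominator gives [Hg²⁺] = 0.049 M.

0.049 M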